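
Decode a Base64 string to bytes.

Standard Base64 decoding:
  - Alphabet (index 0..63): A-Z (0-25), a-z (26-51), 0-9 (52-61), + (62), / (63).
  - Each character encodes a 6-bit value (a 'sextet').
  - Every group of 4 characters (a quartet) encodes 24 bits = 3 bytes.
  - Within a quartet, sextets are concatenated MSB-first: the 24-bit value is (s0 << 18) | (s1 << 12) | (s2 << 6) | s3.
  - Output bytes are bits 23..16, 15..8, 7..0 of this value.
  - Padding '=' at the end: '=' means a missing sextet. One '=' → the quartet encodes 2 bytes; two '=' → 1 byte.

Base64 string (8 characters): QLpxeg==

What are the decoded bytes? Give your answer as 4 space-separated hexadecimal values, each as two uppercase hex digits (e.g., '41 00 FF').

Answer: 40 BA 71 7A

Derivation:
After char 0 ('Q'=16): chars_in_quartet=1 acc=0x10 bytes_emitted=0
After char 1 ('L'=11): chars_in_quartet=2 acc=0x40B bytes_emitted=0
After char 2 ('p'=41): chars_in_quartet=3 acc=0x102E9 bytes_emitted=0
After char 3 ('x'=49): chars_in_quartet=4 acc=0x40BA71 -> emit 40 BA 71, reset; bytes_emitted=3
After char 4 ('e'=30): chars_in_quartet=1 acc=0x1E bytes_emitted=3
After char 5 ('g'=32): chars_in_quartet=2 acc=0x7A0 bytes_emitted=3
Padding '==': partial quartet acc=0x7A0 -> emit 7A; bytes_emitted=4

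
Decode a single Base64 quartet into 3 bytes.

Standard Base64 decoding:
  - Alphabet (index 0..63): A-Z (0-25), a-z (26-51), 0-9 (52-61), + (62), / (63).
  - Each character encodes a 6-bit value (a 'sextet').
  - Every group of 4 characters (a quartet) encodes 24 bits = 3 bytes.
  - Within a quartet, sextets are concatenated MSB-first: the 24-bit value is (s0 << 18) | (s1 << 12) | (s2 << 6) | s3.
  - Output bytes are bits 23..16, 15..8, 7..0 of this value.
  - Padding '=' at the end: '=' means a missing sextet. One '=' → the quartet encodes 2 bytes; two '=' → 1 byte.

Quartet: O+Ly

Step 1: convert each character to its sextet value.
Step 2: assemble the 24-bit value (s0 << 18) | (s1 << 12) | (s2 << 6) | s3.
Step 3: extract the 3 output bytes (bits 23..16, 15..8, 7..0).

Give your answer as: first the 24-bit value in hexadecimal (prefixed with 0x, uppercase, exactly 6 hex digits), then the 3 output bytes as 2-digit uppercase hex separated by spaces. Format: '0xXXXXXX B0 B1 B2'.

Answer: 0x3BE2F2 3B E2 F2

Derivation:
Sextets: O=14, +=62, L=11, y=50
24-bit: (14<<18) | (62<<12) | (11<<6) | 50
      = 0x380000 | 0x03E000 | 0x0002C0 | 0x000032
      = 0x3BE2F2
Bytes: (v>>16)&0xFF=3B, (v>>8)&0xFF=E2, v&0xFF=F2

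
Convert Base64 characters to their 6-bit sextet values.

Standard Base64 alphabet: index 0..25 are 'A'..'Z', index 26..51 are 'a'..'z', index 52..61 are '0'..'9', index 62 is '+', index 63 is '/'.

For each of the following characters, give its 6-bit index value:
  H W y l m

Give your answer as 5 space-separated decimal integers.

'H': A..Z range, ord('H') − ord('A') = 7
'W': A..Z range, ord('W') − ord('A') = 22
'y': a..z range, 26 + ord('y') − ord('a') = 50
'l': a..z range, 26 + ord('l') − ord('a') = 37
'm': a..z range, 26 + ord('m') − ord('a') = 38

Answer: 7 22 50 37 38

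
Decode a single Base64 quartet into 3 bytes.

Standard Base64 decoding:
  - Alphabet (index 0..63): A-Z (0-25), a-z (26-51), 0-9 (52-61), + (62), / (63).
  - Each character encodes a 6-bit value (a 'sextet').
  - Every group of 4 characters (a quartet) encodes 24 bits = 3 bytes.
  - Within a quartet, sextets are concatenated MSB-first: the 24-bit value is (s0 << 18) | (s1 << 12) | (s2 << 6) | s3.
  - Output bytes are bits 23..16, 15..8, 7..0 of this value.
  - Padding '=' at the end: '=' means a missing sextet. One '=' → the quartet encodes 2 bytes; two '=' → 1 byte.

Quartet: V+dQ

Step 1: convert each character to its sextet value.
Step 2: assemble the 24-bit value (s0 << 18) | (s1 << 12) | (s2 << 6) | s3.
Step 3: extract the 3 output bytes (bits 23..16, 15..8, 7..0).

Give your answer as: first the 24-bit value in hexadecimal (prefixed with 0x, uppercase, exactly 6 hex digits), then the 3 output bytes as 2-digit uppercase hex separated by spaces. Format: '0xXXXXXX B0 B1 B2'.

Sextets: V=21, +=62, d=29, Q=16
24-bit: (21<<18) | (62<<12) | (29<<6) | 16
      = 0x540000 | 0x03E000 | 0x000740 | 0x000010
      = 0x57E750
Bytes: (v>>16)&0xFF=57, (v>>8)&0xFF=E7, v&0xFF=50

Answer: 0x57E750 57 E7 50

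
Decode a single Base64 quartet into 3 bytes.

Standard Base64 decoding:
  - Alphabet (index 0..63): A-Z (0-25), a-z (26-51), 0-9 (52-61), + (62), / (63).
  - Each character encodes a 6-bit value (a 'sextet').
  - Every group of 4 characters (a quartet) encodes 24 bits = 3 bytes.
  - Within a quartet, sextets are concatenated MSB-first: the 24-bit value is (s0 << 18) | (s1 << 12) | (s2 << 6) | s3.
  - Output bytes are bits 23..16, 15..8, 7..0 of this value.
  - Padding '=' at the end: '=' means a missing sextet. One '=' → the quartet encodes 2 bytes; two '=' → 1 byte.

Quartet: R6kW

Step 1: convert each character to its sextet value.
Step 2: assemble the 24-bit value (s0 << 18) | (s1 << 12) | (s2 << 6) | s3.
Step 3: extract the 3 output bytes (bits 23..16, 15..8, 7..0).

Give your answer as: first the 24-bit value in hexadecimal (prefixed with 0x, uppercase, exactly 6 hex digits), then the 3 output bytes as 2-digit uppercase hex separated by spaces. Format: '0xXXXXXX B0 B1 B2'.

Sextets: R=17, 6=58, k=36, W=22
24-bit: (17<<18) | (58<<12) | (36<<6) | 22
      = 0x440000 | 0x03A000 | 0x000900 | 0x000016
      = 0x47A916
Bytes: (v>>16)&0xFF=47, (v>>8)&0xFF=A9, v&0xFF=16

Answer: 0x47A916 47 A9 16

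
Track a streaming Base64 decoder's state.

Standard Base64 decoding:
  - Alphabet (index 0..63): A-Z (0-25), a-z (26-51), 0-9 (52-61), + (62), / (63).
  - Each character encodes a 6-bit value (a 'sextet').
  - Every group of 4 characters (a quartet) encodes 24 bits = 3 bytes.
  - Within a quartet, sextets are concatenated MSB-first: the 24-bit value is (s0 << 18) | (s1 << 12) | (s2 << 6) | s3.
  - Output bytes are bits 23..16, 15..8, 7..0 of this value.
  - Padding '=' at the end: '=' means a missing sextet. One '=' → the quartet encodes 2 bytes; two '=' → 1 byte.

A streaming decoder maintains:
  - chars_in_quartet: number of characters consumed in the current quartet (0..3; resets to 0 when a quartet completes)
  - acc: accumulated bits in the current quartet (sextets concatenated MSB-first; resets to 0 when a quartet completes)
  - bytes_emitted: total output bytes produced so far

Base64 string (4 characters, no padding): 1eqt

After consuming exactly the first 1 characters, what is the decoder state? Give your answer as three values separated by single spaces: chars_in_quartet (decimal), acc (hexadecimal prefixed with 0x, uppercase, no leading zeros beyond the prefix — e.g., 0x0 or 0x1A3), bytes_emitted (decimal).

Answer: 1 0x35 0

Derivation:
After char 0 ('1'=53): chars_in_quartet=1 acc=0x35 bytes_emitted=0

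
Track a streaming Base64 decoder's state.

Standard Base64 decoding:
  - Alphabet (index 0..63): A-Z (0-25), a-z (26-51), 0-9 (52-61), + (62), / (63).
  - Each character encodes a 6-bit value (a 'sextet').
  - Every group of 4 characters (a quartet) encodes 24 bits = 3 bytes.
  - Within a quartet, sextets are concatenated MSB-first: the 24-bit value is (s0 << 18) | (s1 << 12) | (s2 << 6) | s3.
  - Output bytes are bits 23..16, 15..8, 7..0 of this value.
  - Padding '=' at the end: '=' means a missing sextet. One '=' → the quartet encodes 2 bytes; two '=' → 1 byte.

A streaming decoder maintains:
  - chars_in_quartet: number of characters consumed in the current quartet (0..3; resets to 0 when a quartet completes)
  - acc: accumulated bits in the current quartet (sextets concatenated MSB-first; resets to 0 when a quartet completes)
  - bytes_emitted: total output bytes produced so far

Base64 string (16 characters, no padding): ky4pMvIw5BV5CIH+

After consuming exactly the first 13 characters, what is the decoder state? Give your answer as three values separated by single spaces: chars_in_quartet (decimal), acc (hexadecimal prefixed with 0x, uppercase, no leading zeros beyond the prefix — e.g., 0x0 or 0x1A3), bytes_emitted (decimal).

Answer: 1 0x2 9

Derivation:
After char 0 ('k'=36): chars_in_quartet=1 acc=0x24 bytes_emitted=0
After char 1 ('y'=50): chars_in_quartet=2 acc=0x932 bytes_emitted=0
After char 2 ('4'=56): chars_in_quartet=3 acc=0x24CB8 bytes_emitted=0
After char 3 ('p'=41): chars_in_quartet=4 acc=0x932E29 -> emit 93 2E 29, reset; bytes_emitted=3
After char 4 ('M'=12): chars_in_quartet=1 acc=0xC bytes_emitted=3
After char 5 ('v'=47): chars_in_quartet=2 acc=0x32F bytes_emitted=3
After char 6 ('I'=8): chars_in_quartet=3 acc=0xCBC8 bytes_emitted=3
After char 7 ('w'=48): chars_in_quartet=4 acc=0x32F230 -> emit 32 F2 30, reset; bytes_emitted=6
After char 8 ('5'=57): chars_in_quartet=1 acc=0x39 bytes_emitted=6
After char 9 ('B'=1): chars_in_quartet=2 acc=0xE41 bytes_emitted=6
After char 10 ('V'=21): chars_in_quartet=3 acc=0x39055 bytes_emitted=6
After char 11 ('5'=57): chars_in_quartet=4 acc=0xE41579 -> emit E4 15 79, reset; bytes_emitted=9
After char 12 ('C'=2): chars_in_quartet=1 acc=0x2 bytes_emitted=9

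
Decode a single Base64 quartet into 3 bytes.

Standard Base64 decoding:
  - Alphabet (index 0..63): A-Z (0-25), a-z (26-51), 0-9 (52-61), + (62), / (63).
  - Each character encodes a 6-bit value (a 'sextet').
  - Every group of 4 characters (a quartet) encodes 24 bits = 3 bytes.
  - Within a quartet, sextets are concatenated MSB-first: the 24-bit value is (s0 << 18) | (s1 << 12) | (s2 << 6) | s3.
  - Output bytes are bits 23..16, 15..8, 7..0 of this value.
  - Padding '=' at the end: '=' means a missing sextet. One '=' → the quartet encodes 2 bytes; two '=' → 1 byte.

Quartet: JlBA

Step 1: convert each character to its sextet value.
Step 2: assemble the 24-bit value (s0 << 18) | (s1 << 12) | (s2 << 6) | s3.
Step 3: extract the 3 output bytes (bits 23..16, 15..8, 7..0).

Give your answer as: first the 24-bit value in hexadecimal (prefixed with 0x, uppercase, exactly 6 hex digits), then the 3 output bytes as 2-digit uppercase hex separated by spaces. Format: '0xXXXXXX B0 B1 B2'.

Answer: 0x265040 26 50 40

Derivation:
Sextets: J=9, l=37, B=1, A=0
24-bit: (9<<18) | (37<<12) | (1<<6) | 0
      = 0x240000 | 0x025000 | 0x000040 | 0x000000
      = 0x265040
Bytes: (v>>16)&0xFF=26, (v>>8)&0xFF=50, v&0xFF=40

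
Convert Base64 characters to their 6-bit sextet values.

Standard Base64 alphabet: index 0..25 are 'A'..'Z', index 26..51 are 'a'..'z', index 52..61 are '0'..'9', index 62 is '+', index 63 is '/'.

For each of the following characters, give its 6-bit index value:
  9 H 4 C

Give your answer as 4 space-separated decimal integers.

'9': 0..9 range, 52 + ord('9') − ord('0') = 61
'H': A..Z range, ord('H') − ord('A') = 7
'4': 0..9 range, 52 + ord('4') − ord('0') = 56
'C': A..Z range, ord('C') − ord('A') = 2

Answer: 61 7 56 2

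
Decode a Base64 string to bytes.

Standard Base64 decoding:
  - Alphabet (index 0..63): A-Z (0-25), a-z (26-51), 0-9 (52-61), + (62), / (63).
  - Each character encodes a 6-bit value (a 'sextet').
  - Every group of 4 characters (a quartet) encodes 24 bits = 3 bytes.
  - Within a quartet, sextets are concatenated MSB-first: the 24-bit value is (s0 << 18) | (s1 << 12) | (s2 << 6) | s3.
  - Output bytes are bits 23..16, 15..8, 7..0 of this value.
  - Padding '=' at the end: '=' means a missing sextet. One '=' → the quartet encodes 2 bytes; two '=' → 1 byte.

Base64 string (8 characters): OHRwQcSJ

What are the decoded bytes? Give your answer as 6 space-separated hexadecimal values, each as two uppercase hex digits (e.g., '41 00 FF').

After char 0 ('O'=14): chars_in_quartet=1 acc=0xE bytes_emitted=0
After char 1 ('H'=7): chars_in_quartet=2 acc=0x387 bytes_emitted=0
After char 2 ('R'=17): chars_in_quartet=3 acc=0xE1D1 bytes_emitted=0
After char 3 ('w'=48): chars_in_quartet=4 acc=0x387470 -> emit 38 74 70, reset; bytes_emitted=3
After char 4 ('Q'=16): chars_in_quartet=1 acc=0x10 bytes_emitted=3
After char 5 ('c'=28): chars_in_quartet=2 acc=0x41C bytes_emitted=3
After char 6 ('S'=18): chars_in_quartet=3 acc=0x10712 bytes_emitted=3
After char 7 ('J'=9): chars_in_quartet=4 acc=0x41C489 -> emit 41 C4 89, reset; bytes_emitted=6

Answer: 38 74 70 41 C4 89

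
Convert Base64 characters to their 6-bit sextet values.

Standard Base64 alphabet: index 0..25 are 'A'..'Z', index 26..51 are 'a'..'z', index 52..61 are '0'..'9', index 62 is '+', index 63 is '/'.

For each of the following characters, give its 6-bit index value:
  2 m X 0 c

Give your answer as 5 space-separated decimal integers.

'2': 0..9 range, 52 + ord('2') − ord('0') = 54
'm': a..z range, 26 + ord('m') − ord('a') = 38
'X': A..Z range, ord('X') − ord('A') = 23
'0': 0..9 range, 52 + ord('0') − ord('0') = 52
'c': a..z range, 26 + ord('c') − ord('a') = 28

Answer: 54 38 23 52 28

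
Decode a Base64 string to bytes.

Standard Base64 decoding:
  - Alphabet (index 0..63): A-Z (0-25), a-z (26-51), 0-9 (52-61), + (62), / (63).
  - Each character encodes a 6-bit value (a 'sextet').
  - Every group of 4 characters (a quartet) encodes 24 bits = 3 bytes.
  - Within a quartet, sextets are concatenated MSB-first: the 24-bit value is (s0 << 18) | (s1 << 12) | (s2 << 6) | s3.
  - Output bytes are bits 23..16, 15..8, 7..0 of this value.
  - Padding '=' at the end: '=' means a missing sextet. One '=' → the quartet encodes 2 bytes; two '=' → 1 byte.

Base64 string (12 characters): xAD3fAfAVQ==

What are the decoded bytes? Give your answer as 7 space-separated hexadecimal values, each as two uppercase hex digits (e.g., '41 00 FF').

Answer: C4 00 F7 7C 07 C0 55

Derivation:
After char 0 ('x'=49): chars_in_quartet=1 acc=0x31 bytes_emitted=0
After char 1 ('A'=0): chars_in_quartet=2 acc=0xC40 bytes_emitted=0
After char 2 ('D'=3): chars_in_quartet=3 acc=0x31003 bytes_emitted=0
After char 3 ('3'=55): chars_in_quartet=4 acc=0xC400F7 -> emit C4 00 F7, reset; bytes_emitted=3
After char 4 ('f'=31): chars_in_quartet=1 acc=0x1F bytes_emitted=3
After char 5 ('A'=0): chars_in_quartet=2 acc=0x7C0 bytes_emitted=3
After char 6 ('f'=31): chars_in_quartet=3 acc=0x1F01F bytes_emitted=3
After char 7 ('A'=0): chars_in_quartet=4 acc=0x7C07C0 -> emit 7C 07 C0, reset; bytes_emitted=6
After char 8 ('V'=21): chars_in_quartet=1 acc=0x15 bytes_emitted=6
After char 9 ('Q'=16): chars_in_quartet=2 acc=0x550 bytes_emitted=6
Padding '==': partial quartet acc=0x550 -> emit 55; bytes_emitted=7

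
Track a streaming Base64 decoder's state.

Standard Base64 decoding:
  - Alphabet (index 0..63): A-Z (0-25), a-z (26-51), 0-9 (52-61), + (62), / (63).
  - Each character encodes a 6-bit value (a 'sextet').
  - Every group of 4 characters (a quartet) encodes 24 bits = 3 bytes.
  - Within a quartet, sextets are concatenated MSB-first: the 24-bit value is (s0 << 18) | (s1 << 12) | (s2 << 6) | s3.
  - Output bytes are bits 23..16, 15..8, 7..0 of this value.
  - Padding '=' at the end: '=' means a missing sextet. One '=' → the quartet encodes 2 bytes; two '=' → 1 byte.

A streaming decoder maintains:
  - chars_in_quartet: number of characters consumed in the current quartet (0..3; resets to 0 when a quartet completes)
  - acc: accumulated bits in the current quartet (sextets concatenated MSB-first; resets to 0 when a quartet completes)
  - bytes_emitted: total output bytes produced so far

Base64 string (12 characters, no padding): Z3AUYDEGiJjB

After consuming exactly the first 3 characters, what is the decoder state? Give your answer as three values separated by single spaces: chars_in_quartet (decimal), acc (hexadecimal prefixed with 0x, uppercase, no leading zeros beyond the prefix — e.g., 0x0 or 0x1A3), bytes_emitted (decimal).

After char 0 ('Z'=25): chars_in_quartet=1 acc=0x19 bytes_emitted=0
After char 1 ('3'=55): chars_in_quartet=2 acc=0x677 bytes_emitted=0
After char 2 ('A'=0): chars_in_quartet=3 acc=0x19DC0 bytes_emitted=0

Answer: 3 0x19DC0 0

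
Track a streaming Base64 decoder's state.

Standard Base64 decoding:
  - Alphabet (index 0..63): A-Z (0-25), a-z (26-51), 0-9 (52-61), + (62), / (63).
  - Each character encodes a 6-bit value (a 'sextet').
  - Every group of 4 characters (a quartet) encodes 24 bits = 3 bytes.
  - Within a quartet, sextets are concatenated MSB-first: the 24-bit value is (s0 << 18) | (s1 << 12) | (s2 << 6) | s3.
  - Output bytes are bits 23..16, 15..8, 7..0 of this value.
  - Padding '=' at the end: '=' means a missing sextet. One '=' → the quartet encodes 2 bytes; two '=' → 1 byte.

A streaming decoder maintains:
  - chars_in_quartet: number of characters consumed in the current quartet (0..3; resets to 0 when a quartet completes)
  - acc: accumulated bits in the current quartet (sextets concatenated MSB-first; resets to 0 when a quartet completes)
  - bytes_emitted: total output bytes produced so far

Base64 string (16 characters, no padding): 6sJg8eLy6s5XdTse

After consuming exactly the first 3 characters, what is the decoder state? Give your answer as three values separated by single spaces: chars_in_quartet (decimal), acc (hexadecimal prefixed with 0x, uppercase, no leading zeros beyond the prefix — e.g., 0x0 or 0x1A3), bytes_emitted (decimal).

Answer: 3 0x3AB09 0

Derivation:
After char 0 ('6'=58): chars_in_quartet=1 acc=0x3A bytes_emitted=0
After char 1 ('s'=44): chars_in_quartet=2 acc=0xEAC bytes_emitted=0
After char 2 ('J'=9): chars_in_quartet=3 acc=0x3AB09 bytes_emitted=0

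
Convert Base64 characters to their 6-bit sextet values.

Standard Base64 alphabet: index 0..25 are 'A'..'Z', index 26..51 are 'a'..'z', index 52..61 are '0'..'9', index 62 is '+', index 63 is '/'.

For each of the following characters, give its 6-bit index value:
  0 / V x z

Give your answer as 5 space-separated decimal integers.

'0': 0..9 range, 52 + ord('0') − ord('0') = 52
'/': index 63
'V': A..Z range, ord('V') − ord('A') = 21
'x': a..z range, 26 + ord('x') − ord('a') = 49
'z': a..z range, 26 + ord('z') − ord('a') = 51

Answer: 52 63 21 49 51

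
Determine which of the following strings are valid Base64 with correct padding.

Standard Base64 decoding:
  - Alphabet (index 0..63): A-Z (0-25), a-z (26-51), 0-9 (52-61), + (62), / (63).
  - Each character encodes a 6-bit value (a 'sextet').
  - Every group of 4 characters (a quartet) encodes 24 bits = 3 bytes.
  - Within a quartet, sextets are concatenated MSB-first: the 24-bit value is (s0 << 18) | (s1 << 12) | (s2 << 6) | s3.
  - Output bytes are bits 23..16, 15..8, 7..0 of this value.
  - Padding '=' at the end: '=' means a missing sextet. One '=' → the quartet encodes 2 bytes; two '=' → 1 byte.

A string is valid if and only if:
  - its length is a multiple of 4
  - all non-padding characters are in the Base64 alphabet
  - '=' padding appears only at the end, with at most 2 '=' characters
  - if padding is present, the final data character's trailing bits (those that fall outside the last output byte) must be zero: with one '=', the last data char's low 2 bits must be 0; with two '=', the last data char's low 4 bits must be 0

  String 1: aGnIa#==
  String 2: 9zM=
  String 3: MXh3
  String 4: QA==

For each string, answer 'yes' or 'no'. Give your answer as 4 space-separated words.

String 1: 'aGnIa#==' → invalid (bad char(s): ['#'])
String 2: '9zM=' → valid
String 3: 'MXh3' → valid
String 4: 'QA==' → valid

Answer: no yes yes yes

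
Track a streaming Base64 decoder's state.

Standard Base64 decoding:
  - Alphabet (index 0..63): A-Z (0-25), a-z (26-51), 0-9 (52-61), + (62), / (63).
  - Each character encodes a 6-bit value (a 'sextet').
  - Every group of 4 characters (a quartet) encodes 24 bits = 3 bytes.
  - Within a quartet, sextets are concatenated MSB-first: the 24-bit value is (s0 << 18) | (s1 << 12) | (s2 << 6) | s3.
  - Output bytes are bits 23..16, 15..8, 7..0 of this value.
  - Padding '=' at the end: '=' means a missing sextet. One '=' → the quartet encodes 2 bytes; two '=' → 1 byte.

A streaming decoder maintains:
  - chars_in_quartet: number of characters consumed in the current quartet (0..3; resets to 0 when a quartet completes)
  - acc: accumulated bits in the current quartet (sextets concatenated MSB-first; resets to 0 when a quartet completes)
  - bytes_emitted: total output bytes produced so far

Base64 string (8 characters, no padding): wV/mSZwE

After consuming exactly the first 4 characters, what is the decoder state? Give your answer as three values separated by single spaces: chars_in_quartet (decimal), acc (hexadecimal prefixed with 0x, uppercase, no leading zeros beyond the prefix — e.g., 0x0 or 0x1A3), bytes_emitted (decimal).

Answer: 0 0x0 3

Derivation:
After char 0 ('w'=48): chars_in_quartet=1 acc=0x30 bytes_emitted=0
After char 1 ('V'=21): chars_in_quartet=2 acc=0xC15 bytes_emitted=0
After char 2 ('/'=63): chars_in_quartet=3 acc=0x3057F bytes_emitted=0
After char 3 ('m'=38): chars_in_quartet=4 acc=0xC15FE6 -> emit C1 5F E6, reset; bytes_emitted=3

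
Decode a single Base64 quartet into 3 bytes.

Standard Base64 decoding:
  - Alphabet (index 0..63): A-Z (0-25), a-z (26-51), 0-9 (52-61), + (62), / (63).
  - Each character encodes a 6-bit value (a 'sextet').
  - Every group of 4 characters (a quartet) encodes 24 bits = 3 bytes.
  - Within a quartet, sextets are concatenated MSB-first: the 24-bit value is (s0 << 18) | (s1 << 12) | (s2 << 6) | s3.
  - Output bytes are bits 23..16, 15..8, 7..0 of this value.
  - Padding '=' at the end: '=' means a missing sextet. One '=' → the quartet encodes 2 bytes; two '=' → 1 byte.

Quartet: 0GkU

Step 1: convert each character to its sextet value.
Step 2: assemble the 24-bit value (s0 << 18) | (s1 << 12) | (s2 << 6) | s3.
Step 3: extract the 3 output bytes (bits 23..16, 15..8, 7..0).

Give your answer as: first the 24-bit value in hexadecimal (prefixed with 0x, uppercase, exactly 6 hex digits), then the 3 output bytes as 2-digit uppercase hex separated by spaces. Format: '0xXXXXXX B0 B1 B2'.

Sextets: 0=52, G=6, k=36, U=20
24-bit: (52<<18) | (6<<12) | (36<<6) | 20
      = 0xD00000 | 0x006000 | 0x000900 | 0x000014
      = 0xD06914
Bytes: (v>>16)&0xFF=D0, (v>>8)&0xFF=69, v&0xFF=14

Answer: 0xD06914 D0 69 14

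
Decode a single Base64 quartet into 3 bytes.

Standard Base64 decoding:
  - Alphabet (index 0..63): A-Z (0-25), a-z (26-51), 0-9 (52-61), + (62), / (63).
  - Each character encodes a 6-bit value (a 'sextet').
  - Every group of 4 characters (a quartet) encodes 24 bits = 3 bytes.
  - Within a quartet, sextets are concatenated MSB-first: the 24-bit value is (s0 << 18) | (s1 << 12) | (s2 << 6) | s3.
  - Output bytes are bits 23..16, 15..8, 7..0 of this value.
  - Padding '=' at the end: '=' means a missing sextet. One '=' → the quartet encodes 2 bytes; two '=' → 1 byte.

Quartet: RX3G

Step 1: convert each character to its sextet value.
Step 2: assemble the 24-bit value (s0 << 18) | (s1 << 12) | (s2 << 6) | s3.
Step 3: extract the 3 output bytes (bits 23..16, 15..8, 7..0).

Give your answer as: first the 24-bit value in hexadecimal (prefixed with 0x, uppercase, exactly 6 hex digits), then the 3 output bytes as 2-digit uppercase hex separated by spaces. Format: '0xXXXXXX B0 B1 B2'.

Answer: 0x457DC6 45 7D C6

Derivation:
Sextets: R=17, X=23, 3=55, G=6
24-bit: (17<<18) | (23<<12) | (55<<6) | 6
      = 0x440000 | 0x017000 | 0x000DC0 | 0x000006
      = 0x457DC6
Bytes: (v>>16)&0xFF=45, (v>>8)&0xFF=7D, v&0xFF=C6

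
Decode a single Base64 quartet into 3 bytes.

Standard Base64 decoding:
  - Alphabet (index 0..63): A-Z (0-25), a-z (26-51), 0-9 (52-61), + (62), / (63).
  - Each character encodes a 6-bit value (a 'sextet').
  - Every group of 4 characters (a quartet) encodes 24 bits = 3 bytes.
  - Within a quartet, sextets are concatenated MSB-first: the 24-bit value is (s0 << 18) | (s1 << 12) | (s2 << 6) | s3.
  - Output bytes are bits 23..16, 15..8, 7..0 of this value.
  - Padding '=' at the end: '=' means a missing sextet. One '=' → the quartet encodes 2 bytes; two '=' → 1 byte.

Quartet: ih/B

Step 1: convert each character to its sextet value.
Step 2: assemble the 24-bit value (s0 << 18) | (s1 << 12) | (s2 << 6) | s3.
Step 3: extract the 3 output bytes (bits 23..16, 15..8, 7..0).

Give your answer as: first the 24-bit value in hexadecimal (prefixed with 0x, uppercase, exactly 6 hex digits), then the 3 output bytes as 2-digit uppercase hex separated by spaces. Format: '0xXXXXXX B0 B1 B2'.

Sextets: i=34, h=33, /=63, B=1
24-bit: (34<<18) | (33<<12) | (63<<6) | 1
      = 0x880000 | 0x021000 | 0x000FC0 | 0x000001
      = 0x8A1FC1
Bytes: (v>>16)&0xFF=8A, (v>>8)&0xFF=1F, v&0xFF=C1

Answer: 0x8A1FC1 8A 1F C1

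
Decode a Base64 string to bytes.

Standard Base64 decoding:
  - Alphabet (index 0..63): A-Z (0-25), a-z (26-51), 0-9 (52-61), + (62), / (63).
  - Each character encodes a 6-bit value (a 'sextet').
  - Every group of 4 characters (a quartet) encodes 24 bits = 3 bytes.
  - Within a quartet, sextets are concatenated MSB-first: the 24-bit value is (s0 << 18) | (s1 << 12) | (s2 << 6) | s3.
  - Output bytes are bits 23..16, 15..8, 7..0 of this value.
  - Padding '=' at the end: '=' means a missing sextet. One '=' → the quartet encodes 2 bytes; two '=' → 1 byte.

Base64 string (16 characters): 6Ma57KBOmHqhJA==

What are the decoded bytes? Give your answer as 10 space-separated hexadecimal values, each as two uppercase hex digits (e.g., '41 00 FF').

Answer: E8 C6 B9 EC A0 4E 98 7A A1 24

Derivation:
After char 0 ('6'=58): chars_in_quartet=1 acc=0x3A bytes_emitted=0
After char 1 ('M'=12): chars_in_quartet=2 acc=0xE8C bytes_emitted=0
After char 2 ('a'=26): chars_in_quartet=3 acc=0x3A31A bytes_emitted=0
After char 3 ('5'=57): chars_in_quartet=4 acc=0xE8C6B9 -> emit E8 C6 B9, reset; bytes_emitted=3
After char 4 ('7'=59): chars_in_quartet=1 acc=0x3B bytes_emitted=3
After char 5 ('K'=10): chars_in_quartet=2 acc=0xECA bytes_emitted=3
After char 6 ('B'=1): chars_in_quartet=3 acc=0x3B281 bytes_emitted=3
After char 7 ('O'=14): chars_in_quartet=4 acc=0xECA04E -> emit EC A0 4E, reset; bytes_emitted=6
After char 8 ('m'=38): chars_in_quartet=1 acc=0x26 bytes_emitted=6
After char 9 ('H'=7): chars_in_quartet=2 acc=0x987 bytes_emitted=6
After char 10 ('q'=42): chars_in_quartet=3 acc=0x261EA bytes_emitted=6
After char 11 ('h'=33): chars_in_quartet=4 acc=0x987AA1 -> emit 98 7A A1, reset; bytes_emitted=9
After char 12 ('J'=9): chars_in_quartet=1 acc=0x9 bytes_emitted=9
After char 13 ('A'=0): chars_in_quartet=2 acc=0x240 bytes_emitted=9
Padding '==': partial quartet acc=0x240 -> emit 24; bytes_emitted=10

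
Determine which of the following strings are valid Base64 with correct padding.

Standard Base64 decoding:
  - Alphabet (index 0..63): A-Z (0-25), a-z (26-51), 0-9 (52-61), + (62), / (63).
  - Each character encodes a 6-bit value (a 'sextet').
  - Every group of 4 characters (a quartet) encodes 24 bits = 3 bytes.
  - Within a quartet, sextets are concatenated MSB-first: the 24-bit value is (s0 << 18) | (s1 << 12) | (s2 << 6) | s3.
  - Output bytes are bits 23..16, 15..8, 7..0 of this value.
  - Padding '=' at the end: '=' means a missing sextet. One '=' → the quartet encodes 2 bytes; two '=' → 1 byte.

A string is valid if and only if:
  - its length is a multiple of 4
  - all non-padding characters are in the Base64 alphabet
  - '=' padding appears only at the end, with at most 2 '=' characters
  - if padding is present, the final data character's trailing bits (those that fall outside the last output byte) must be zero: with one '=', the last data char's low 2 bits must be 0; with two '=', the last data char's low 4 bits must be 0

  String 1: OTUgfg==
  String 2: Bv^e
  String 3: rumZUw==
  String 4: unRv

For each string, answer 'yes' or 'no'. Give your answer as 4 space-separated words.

String 1: 'OTUgfg==' → valid
String 2: 'Bv^e' → invalid (bad char(s): ['^'])
String 3: 'rumZUw==' → valid
String 4: 'unRv' → valid

Answer: yes no yes yes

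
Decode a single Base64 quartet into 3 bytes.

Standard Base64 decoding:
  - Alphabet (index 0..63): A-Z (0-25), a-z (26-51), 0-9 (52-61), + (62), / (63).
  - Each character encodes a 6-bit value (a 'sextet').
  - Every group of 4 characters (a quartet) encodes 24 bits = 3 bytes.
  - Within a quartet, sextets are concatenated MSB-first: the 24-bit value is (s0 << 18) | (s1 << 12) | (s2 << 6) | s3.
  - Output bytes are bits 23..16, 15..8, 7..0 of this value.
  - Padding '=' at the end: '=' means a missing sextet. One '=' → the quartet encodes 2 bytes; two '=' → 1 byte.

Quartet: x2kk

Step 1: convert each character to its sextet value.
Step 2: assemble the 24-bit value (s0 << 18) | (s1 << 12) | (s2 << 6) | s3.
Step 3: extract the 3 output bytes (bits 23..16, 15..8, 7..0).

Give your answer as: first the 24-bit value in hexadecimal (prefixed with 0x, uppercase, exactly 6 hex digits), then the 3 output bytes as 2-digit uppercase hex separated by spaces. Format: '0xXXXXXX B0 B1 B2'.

Answer: 0xC76924 C7 69 24

Derivation:
Sextets: x=49, 2=54, k=36, k=36
24-bit: (49<<18) | (54<<12) | (36<<6) | 36
      = 0xC40000 | 0x036000 | 0x000900 | 0x000024
      = 0xC76924
Bytes: (v>>16)&0xFF=C7, (v>>8)&0xFF=69, v&0xFF=24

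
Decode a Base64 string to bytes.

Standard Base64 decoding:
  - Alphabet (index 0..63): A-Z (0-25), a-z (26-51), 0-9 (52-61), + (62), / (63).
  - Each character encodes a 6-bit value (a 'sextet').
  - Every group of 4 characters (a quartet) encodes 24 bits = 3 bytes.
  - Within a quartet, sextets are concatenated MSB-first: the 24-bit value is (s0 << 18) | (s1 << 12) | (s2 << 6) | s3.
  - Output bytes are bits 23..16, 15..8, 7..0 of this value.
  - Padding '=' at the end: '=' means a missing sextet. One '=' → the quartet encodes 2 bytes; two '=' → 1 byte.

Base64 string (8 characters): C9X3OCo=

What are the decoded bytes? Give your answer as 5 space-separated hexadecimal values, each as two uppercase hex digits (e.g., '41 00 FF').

Answer: 0B D5 F7 38 2A

Derivation:
After char 0 ('C'=2): chars_in_quartet=1 acc=0x2 bytes_emitted=0
After char 1 ('9'=61): chars_in_quartet=2 acc=0xBD bytes_emitted=0
After char 2 ('X'=23): chars_in_quartet=3 acc=0x2F57 bytes_emitted=0
After char 3 ('3'=55): chars_in_quartet=4 acc=0xBD5F7 -> emit 0B D5 F7, reset; bytes_emitted=3
After char 4 ('O'=14): chars_in_quartet=1 acc=0xE bytes_emitted=3
After char 5 ('C'=2): chars_in_quartet=2 acc=0x382 bytes_emitted=3
After char 6 ('o'=40): chars_in_quartet=3 acc=0xE0A8 bytes_emitted=3
Padding '=': partial quartet acc=0xE0A8 -> emit 38 2A; bytes_emitted=5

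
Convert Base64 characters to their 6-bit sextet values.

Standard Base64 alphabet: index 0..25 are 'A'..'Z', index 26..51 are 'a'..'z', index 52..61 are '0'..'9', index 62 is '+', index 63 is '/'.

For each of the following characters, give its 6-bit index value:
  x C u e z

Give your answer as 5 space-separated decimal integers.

Answer: 49 2 46 30 51

Derivation:
'x': a..z range, 26 + ord('x') − ord('a') = 49
'C': A..Z range, ord('C') − ord('A') = 2
'u': a..z range, 26 + ord('u') − ord('a') = 46
'e': a..z range, 26 + ord('e') − ord('a') = 30
'z': a..z range, 26 + ord('z') − ord('a') = 51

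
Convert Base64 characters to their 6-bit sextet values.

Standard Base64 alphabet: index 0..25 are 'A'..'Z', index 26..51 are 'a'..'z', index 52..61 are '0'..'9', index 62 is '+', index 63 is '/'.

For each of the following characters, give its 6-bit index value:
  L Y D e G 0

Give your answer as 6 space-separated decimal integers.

Answer: 11 24 3 30 6 52

Derivation:
'L': A..Z range, ord('L') − ord('A') = 11
'Y': A..Z range, ord('Y') − ord('A') = 24
'D': A..Z range, ord('D') − ord('A') = 3
'e': a..z range, 26 + ord('e') − ord('a') = 30
'G': A..Z range, ord('G') − ord('A') = 6
'0': 0..9 range, 52 + ord('0') − ord('0') = 52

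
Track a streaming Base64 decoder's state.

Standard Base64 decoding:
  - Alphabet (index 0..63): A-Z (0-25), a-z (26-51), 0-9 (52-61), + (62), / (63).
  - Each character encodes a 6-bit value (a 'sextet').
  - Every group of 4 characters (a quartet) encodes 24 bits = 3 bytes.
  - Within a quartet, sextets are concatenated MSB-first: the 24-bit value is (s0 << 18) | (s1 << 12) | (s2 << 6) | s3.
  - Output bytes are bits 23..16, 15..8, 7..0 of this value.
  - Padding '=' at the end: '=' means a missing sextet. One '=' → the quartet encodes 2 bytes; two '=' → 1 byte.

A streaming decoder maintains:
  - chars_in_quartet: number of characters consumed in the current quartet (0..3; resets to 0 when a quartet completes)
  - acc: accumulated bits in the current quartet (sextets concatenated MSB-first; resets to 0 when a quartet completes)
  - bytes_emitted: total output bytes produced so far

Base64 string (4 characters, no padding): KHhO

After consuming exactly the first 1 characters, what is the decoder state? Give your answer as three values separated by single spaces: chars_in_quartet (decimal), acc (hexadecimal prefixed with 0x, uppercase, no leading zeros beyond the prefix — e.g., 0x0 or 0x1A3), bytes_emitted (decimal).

After char 0 ('K'=10): chars_in_quartet=1 acc=0xA bytes_emitted=0

Answer: 1 0xA 0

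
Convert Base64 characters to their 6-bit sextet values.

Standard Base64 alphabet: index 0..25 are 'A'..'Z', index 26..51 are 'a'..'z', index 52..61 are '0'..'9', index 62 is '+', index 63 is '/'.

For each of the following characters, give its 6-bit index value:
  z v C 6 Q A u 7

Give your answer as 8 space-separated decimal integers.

'z': a..z range, 26 + ord('z') − ord('a') = 51
'v': a..z range, 26 + ord('v') − ord('a') = 47
'C': A..Z range, ord('C') − ord('A') = 2
'6': 0..9 range, 52 + ord('6') − ord('0') = 58
'Q': A..Z range, ord('Q') − ord('A') = 16
'A': A..Z range, ord('A') − ord('A') = 0
'u': a..z range, 26 + ord('u') − ord('a') = 46
'7': 0..9 range, 52 + ord('7') − ord('0') = 59

Answer: 51 47 2 58 16 0 46 59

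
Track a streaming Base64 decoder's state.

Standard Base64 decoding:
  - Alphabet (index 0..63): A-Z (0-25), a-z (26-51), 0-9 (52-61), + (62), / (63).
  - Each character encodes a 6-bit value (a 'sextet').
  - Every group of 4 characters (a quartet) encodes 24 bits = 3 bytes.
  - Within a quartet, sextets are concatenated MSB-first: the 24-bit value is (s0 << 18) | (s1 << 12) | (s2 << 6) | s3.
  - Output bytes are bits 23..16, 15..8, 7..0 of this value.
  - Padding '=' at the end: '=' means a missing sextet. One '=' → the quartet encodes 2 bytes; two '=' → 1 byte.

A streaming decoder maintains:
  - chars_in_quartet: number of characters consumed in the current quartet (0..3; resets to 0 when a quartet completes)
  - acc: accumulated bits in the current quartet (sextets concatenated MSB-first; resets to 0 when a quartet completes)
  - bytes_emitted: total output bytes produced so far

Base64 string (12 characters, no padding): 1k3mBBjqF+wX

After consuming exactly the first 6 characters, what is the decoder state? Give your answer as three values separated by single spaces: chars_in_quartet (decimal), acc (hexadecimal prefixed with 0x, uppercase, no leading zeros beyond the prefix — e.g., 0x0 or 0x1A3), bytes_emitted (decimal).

After char 0 ('1'=53): chars_in_quartet=1 acc=0x35 bytes_emitted=0
After char 1 ('k'=36): chars_in_quartet=2 acc=0xD64 bytes_emitted=0
After char 2 ('3'=55): chars_in_quartet=3 acc=0x35937 bytes_emitted=0
After char 3 ('m'=38): chars_in_quartet=4 acc=0xD64DE6 -> emit D6 4D E6, reset; bytes_emitted=3
After char 4 ('B'=1): chars_in_quartet=1 acc=0x1 bytes_emitted=3
After char 5 ('B'=1): chars_in_quartet=2 acc=0x41 bytes_emitted=3

Answer: 2 0x41 3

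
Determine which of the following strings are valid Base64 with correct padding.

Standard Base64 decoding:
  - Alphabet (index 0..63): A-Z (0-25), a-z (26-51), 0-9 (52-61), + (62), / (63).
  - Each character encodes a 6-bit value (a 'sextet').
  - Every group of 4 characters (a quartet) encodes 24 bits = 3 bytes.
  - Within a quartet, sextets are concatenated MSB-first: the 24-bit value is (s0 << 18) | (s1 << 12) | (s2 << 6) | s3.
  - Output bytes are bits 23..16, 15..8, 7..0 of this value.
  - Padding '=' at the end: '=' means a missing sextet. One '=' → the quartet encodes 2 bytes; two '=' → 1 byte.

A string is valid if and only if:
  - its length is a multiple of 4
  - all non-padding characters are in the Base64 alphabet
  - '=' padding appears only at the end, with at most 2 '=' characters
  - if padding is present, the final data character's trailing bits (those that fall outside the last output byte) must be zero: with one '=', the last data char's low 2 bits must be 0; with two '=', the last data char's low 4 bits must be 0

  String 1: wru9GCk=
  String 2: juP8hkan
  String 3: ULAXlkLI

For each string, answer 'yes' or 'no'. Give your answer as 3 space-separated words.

String 1: 'wru9GCk=' → valid
String 2: 'juP8hkan' → valid
String 3: 'ULAXlkLI' → valid

Answer: yes yes yes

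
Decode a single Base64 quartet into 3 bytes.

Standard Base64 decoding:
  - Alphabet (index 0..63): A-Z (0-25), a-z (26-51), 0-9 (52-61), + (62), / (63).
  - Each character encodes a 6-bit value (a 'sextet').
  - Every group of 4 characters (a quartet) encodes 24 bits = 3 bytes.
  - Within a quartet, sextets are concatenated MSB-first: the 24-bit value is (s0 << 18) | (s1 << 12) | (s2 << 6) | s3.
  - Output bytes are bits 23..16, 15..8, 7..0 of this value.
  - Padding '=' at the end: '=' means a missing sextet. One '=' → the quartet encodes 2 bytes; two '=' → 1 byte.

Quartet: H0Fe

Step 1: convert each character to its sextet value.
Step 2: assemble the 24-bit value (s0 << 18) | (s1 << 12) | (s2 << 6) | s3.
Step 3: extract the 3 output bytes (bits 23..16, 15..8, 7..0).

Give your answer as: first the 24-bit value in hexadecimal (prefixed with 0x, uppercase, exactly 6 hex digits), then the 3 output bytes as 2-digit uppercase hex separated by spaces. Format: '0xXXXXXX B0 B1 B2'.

Answer: 0x1F415E 1F 41 5E

Derivation:
Sextets: H=7, 0=52, F=5, e=30
24-bit: (7<<18) | (52<<12) | (5<<6) | 30
      = 0x1C0000 | 0x034000 | 0x000140 | 0x00001E
      = 0x1F415E
Bytes: (v>>16)&0xFF=1F, (v>>8)&0xFF=41, v&0xFF=5E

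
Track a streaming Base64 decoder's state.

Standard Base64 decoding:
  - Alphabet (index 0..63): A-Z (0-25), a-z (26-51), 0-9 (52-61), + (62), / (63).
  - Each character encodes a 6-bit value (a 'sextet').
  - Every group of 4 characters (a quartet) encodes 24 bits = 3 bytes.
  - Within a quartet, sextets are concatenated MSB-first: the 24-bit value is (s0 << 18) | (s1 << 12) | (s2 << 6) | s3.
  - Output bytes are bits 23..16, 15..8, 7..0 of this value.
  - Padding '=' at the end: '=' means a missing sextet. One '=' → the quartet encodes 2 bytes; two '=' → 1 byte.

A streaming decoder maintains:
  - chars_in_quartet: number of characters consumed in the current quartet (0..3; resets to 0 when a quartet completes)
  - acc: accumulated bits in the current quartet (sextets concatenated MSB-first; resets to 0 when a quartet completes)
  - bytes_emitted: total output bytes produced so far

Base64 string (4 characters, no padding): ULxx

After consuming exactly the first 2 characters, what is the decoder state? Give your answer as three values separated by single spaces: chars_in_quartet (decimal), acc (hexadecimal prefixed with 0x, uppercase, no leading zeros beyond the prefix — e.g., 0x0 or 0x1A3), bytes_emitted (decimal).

After char 0 ('U'=20): chars_in_quartet=1 acc=0x14 bytes_emitted=0
After char 1 ('L'=11): chars_in_quartet=2 acc=0x50B bytes_emitted=0

Answer: 2 0x50B 0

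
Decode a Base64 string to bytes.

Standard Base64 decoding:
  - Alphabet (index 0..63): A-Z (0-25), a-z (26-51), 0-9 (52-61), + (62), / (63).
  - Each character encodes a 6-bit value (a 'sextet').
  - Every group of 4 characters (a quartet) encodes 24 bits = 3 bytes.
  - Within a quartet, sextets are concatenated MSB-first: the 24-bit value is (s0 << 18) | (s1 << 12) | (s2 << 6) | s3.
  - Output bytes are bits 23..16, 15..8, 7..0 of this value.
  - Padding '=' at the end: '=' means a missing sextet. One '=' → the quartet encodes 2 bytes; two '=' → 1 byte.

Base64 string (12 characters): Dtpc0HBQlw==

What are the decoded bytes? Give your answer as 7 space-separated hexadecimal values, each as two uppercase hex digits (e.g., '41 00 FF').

Answer: 0E DA 5C D0 70 50 97

Derivation:
After char 0 ('D'=3): chars_in_quartet=1 acc=0x3 bytes_emitted=0
After char 1 ('t'=45): chars_in_quartet=2 acc=0xED bytes_emitted=0
After char 2 ('p'=41): chars_in_quartet=3 acc=0x3B69 bytes_emitted=0
After char 3 ('c'=28): chars_in_quartet=4 acc=0xEDA5C -> emit 0E DA 5C, reset; bytes_emitted=3
After char 4 ('0'=52): chars_in_quartet=1 acc=0x34 bytes_emitted=3
After char 5 ('H'=7): chars_in_quartet=2 acc=0xD07 bytes_emitted=3
After char 6 ('B'=1): chars_in_quartet=3 acc=0x341C1 bytes_emitted=3
After char 7 ('Q'=16): chars_in_quartet=4 acc=0xD07050 -> emit D0 70 50, reset; bytes_emitted=6
After char 8 ('l'=37): chars_in_quartet=1 acc=0x25 bytes_emitted=6
After char 9 ('w'=48): chars_in_quartet=2 acc=0x970 bytes_emitted=6
Padding '==': partial quartet acc=0x970 -> emit 97; bytes_emitted=7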